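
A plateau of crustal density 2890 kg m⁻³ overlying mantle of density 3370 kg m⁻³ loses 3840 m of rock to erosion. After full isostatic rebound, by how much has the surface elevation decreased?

Rebound u = e ρ_c/ρ_m = 3840 m × 2890/3370 = 3293 m.
Net surface drop = e − u = 3840 m − 3293 m = e (ρ_m − ρ_c)/ρ_m = 547 m.

547 m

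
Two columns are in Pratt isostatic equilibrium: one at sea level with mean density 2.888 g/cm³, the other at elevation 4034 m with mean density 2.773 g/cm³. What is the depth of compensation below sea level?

97300 m

ρ_ref D = ρ (D + h) → D (ρ_ref − ρ) = ρ h.
D = ρ h/(ρ_ref − ρ) = 2.773 × 4034 m/(2.888 − 2.773) = 97300 m.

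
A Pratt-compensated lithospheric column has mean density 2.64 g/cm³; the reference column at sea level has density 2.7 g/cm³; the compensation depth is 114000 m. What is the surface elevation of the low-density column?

2590 m

ρ_ref D = ρ (D + h) → h = D (ρ_ref − ρ)/ρ.
h = 114000 m × (2.7 − 2.64)/2.64 = 2590 m.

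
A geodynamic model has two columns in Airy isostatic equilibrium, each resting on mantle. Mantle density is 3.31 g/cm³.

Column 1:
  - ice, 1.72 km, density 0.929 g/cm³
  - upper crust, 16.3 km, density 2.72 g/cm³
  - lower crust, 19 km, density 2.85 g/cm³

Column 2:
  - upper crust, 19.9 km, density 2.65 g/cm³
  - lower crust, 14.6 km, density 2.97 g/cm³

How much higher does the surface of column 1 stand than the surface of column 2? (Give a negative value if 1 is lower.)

For any compensation level in the mantle, the mantle terms cancel and isostasy reduces to e = (Σt_1 − Σt_2) − (Σ(ρt)_1 − Σ(ρt)_2) / ρ_m.
Σt_1 = 37.02 km; Σt_2 = 34.5 km; Σ(ρt)_1 = 100.08388; Σ(ρt)_2 = 96.097 (in km·g/cm³).
e = (37.02 − 34.5) − (100.08388 − 96.097) / 3.31 = 1.32 km.

1.32 km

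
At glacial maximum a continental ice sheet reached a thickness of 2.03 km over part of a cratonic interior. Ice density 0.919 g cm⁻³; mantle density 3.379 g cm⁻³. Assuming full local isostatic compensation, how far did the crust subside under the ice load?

0.552 km

Isostatic balance requires: the ice load ρ_ice t is balanced by mantle displaced below, ρ_m s.
s = t ρ_ice / ρ_m = 2.03 km × 0.919/3.379 = 0.552 km.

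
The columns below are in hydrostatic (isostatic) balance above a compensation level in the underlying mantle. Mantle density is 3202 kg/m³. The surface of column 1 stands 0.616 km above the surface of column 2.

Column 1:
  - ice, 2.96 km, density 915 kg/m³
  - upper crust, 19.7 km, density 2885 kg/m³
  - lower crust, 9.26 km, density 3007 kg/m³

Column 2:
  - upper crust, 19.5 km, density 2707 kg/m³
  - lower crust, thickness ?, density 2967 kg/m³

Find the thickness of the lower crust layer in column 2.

13.6 km

Take the compensation level at the base of the deeper column (depth z_c below the surface of column 1) and equate Σ ρ_i t_i down to z_c; mantle fills any gap and the z_c terms cancel.
Column 1: 2.96×915 + 19.7×2885 + 9.26×3007 + (z_c − 31.92)×3202
Column 2: 0.616×0 + 19.5×2707 + x×2967 + (z_c − 0.616 − 19.5 − x)×3202
The z_c×3202 term appears on both sides and cancels. Collect the known terms of each column as K = Σ(ρt)_known − 3202 × (depth of known layers): K_1 = 87387.72 − 3202×31.92 = −14820.12; K_2 = 52786.5 − 3202×(0.616 + 19.5) = −11624.932.
Balance: K_1 = K_2 − x×(3202 − 2967), so x = (K_2 − K_1)/(3202 − 2967) = 3195.19/235 = 13.6 km.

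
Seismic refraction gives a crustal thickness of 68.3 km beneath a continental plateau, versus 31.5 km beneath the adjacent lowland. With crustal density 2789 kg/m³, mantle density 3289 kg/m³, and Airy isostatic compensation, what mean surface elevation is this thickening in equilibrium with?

5.59 km

Excess crust Δ = 68.3 km − 31.5 km = 36.8 km, split between elevation h and root r with h + r = Δ.
Airy balance ρ_c h = (ρ_m − ρ_c) r gives r = h ρ_c/(ρ_m − ρ_c), so h (1 + ρ_c/(ρ_m − ρ_c)) = Δ, i.e. h = Δ (ρ_m − ρ_c)/ρ_m.
h = 36.8 km × 500/3289 = 5.59 km.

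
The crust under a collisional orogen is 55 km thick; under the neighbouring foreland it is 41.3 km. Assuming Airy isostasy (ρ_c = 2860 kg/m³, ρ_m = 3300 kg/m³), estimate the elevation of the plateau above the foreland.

1.83 km

Excess crust Δ = 55 km − 41.3 km = 13.7 km, split between elevation h and root r with h + r = Δ.
Airy balance ρ_c h = (ρ_m − ρ_c) r gives r = h ρ_c/(ρ_m − ρ_c), so h (1 + ρ_c/(ρ_m − ρ_c)) = Δ, i.e. h = Δ (ρ_m − ρ_c)/ρ_m.
h = 13.7 km × 440/3300 = 1.83 km.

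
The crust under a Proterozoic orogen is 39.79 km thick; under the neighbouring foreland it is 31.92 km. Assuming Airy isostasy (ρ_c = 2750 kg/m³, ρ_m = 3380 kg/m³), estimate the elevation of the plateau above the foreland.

Excess crust Δ = 39.79 km − 31.92 km = 7.87 km, split between elevation h and root r with h + r = Δ.
Airy balance ρ_c h = (ρ_m − ρ_c) r gives r = h ρ_c/(ρ_m − ρ_c), so h (1 + ρ_c/(ρ_m − ρ_c)) = Δ, i.e. h = Δ (ρ_m − ρ_c)/ρ_m.
h = 7.87 km × 630/3380 = 1.47 km.

1.47 km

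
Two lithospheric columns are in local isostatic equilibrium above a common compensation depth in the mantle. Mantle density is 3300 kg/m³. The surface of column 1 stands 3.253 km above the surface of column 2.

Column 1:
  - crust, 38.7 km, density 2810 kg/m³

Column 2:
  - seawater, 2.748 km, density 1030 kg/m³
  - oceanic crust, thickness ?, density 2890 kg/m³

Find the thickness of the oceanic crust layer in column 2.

Take the compensation level at the base of the deeper column (depth z_c below the surface of column 1) and equate Σ ρ_i t_i down to z_c; mantle fills any gap and the z_c terms cancel.
Column 1: 38.7×2810 + (z_c − 38.7)×3300
Column 2: 3.253×0 + 2.748×1030 + x×2890 + (z_c − 3.253 − 2.748 − x)×3300
The z_c×3300 term appears on both sides and cancels. Collect the known terms of each column as K = Σ(ρt)_known − 3300 × (depth of known layers): K_1 = 108747 − 3300×38.7 = −18963; K_2 = 2830.44 − 3300×(3.253 + 2.748) = −16972.86.
Balance: K_1 = K_2 − x×(3300 − 2890), so x = (K_2 − K_1)/(3300 − 2890) = 1990.14/410 = 4.85 km.

4.85 km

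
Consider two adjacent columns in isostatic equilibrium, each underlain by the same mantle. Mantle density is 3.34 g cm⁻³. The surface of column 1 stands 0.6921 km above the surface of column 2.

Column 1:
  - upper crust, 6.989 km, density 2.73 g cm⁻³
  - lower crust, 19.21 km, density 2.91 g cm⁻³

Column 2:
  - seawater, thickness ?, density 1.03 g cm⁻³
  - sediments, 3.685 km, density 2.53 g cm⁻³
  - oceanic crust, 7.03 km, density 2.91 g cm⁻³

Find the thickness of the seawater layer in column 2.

Take the compensation level at the base of the deeper column (depth z_c below the surface of column 1) and equate Σ ρ_i t_i down to z_c; mantle fills any gap and the z_c terms cancel.
Column 1: 6.989×2.73 + 19.21×2.91 + (z_c − 26.199)×3.34
Column 2: 0.6921×0 + x×1.03 + 3.685×2.53 + 7.03×2.91 + (z_c − 0.6921 − 10.715 − x)×3.34
The z_c×3.34 term appears on both sides and cancels. Collect the known terms of each column as K = Σ(ρt)_known − 3.34 × (depth of known layers): K_1 = 74.98107 − 3.34×26.199 = −12.52359; K_2 = 29.78035 − 3.34×(0.6921 + 10.715) = −8.319364.
Balance: K_1 = K_2 − x×(3.34 − 1.03), so x = (K_2 − K_1)/(3.34 − 1.03) = 4.20423/2.31 = 1.82 km.

1.82 km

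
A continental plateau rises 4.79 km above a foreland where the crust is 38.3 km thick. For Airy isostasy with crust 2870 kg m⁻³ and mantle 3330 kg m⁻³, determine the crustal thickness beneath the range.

Root depth r = h ρ_c / (ρ_m − ρ_c) = 4.79 km × 2870 / 460 = 29.89 km.
Total thickness = T + h + r = 38.3 km + 4.79 km + 29.89 km = 73 km.

73 km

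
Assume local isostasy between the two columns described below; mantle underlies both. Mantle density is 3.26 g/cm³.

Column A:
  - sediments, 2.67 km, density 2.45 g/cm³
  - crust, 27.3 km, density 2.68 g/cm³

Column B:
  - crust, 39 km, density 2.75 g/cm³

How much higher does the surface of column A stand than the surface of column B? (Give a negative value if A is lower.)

For any compensation level in the mantle, the mantle terms cancel and isostasy reduces to e = (Σt_A − Σt_B) − (Σ(ρt)_A − Σ(ρt)_B) / ρ_m.
Σt_A = 29.97 km; Σt_B = 39 km; Σ(ρt)_A = 79.7055; Σ(ρt)_B = 107.25 (in km·g/cm³).
e = (29.97 − 39) − (79.7055 − 107.25) / 3.26 = −0.581 km.

−0.581 km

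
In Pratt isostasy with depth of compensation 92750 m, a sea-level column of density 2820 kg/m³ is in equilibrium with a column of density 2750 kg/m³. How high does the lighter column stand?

2360 m

ρ_ref D = ρ (D + h) → h = D (ρ_ref − ρ)/ρ.
h = 92750 m × (2820 − 2750)/2750 = 2360 m.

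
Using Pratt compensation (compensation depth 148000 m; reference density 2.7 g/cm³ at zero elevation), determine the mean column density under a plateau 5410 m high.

Pratt balance: ρ_ref D = ρ (D + h).
ρ = ρ_ref D/(D + h) = 2.7 × 148000 m/(148000 m + 5410 m) = 2.6 g/cm³.

2.6 g/cm³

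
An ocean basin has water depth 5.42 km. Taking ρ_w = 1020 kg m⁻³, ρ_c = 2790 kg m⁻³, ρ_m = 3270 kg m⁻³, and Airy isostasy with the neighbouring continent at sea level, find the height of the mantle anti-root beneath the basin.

20 km

For local isostatic compensation: replacing crust with seawater at the top is compensated by replacing crust with mantle at the base: d (ρ_c − ρ_w) = a (ρ_m − ρ_c).
a = d (ρ_c − ρ_w)/(ρ_m − ρ_c) = 5.42 km × 1770/480 = 20 km.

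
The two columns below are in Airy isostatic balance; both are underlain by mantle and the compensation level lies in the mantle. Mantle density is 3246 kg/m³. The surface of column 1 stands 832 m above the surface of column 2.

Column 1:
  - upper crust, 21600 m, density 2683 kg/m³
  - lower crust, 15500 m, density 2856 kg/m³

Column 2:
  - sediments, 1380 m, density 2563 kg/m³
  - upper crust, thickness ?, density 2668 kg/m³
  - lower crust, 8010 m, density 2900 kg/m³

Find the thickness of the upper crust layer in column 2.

Take the compensation level at the base of the deeper column (depth z_c below the surface of column 1) and equate Σ ρ_i t_i down to z_c; mantle fills any gap and the z_c terms cancel.
Column 1: 21600×2683 + 15500×2856 + (z_c − 37100)×3246
Column 2: 832×0 + 1380×2563 + x×2668 + 8010×2900 + (z_c − 832 − 9390 − x)×3246
The z_c×3246 term appears on both sides and cancels. Collect the known terms of each column as K = Σ(ρt)_known − 3246 × (depth of known layers): K_1 = 102220800 − 3246×37100 = −18205800; K_2 = 26765940 − 3246×(832 + 9390) = −6414672.
Balance: K_1 = K_2 − x×(3246 − 2668), so x = (K_2 − K_1)/(3246 − 2668) = 11791100/578 = 20400 m.

20400 m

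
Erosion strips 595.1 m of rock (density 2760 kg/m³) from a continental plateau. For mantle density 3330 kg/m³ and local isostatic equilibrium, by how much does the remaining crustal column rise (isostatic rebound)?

493 m

Unloading: uplift u = e ρ_c/ρ_m = 595.1 m × 2760/3330 = 493 m.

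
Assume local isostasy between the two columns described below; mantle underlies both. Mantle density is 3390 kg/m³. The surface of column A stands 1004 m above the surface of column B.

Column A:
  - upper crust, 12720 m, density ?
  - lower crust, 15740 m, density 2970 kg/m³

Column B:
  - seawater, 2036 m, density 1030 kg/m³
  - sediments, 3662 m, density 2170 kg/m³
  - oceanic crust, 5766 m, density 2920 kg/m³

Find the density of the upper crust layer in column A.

2700 kg/m³

Take the compensation level at the base of the deeper column (depth z_c below the surface of column A) and equate Σ ρ_i t_i down to z_c; mantle fills any gap and the z_c terms cancel.
Column A: 12720×ρ + 15740×2970 + (z_c − 28460)×3390
Column B: 1004×0 + 2036×1030 + 3662×2170 + 5766×2920 + (z_c − 1004 − 11464)×3390
The z_c×3390 term appears on both sides and cancels. Collect the known terms of each column as K = Σ(ρt)_known − 3390 × (depth of known layers): K_A = 46747800 − 3390×28460 = −49731600; K_B = 26880340 − 3390×(1004 + 11464) = −15386180.
Balance: K_A + 12720×ρ = K_B, so ρ = (K_B − K_A)/12720 = 34345400/12720 = 2700 kg/m³.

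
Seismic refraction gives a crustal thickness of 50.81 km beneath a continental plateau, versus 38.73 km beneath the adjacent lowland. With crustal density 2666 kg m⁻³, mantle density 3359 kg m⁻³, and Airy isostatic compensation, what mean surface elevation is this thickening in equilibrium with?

Excess crust Δ = 50.81 km − 38.73 km = 12.08 km, split between elevation h and root r with h + r = Δ.
Airy balance ρ_c h = (ρ_m − ρ_c) r gives r = h ρ_c/(ρ_m − ρ_c), so h (1 + ρ_c/(ρ_m − ρ_c)) = Δ, i.e. h = Δ (ρ_m − ρ_c)/ρ_m.
h = 12.08 km × 693/3359 = 2.49 km.

2.49 km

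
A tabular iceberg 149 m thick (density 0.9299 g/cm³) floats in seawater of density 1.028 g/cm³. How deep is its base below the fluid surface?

135 m

Draft d = t ρ_obj/ρ_fluid = 149 m × 0.9299/1.028 = 135 m.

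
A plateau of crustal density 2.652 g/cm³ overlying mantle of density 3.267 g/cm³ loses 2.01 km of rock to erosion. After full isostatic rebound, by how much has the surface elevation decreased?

0.378 km

Rebound u = e ρ_c/ρ_m = 2.01 km × 2.652/3.267 = 1.632 km.
Net surface drop = e − u = 2.01 km − 1.632 km = e (ρ_m − ρ_c)/ρ_m = 0.378 km.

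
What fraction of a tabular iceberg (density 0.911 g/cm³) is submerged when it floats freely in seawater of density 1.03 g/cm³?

Submerged fraction = ρ_obj/ρ_fluid = 0.911/1.03 = 0.884.

0.884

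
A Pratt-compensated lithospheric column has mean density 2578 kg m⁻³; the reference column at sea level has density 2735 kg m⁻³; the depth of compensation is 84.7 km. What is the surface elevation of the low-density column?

ρ_ref D = ρ (D + h) → h = D (ρ_ref − ρ)/ρ.
h = 84.7 km × (2735 − 2578)/2578 = 5.16 km.

5.16 km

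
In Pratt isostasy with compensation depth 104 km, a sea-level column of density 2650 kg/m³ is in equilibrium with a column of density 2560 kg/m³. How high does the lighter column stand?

3.66 km

ρ_ref D = ρ (D + h) → h = D (ρ_ref − ρ)/ρ.
h = 104 km × (2650 − 2560)/2560 = 3.66 km.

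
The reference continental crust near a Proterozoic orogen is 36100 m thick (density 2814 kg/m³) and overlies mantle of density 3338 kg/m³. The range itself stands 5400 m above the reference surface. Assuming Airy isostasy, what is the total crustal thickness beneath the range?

Root depth r = h ρ_c / (ρ_m − ρ_c) = 5400 m × 2814 / 524 = 29000 m.
Total thickness = T + h + r = 36100 m + 5400 m + 29000 m = 70500 m.

70500 m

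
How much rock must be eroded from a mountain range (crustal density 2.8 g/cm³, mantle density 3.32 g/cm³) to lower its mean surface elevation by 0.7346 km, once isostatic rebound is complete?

4.69 km

Net drop Δ = e − u = e − e ρ_c/ρ_m = e (ρ_m − ρ_c)/ρ_m.
e = Δ ρ_m/(ρ_m − ρ_c) = 0.7346 km × 3.32/0.52 = 4.69 km.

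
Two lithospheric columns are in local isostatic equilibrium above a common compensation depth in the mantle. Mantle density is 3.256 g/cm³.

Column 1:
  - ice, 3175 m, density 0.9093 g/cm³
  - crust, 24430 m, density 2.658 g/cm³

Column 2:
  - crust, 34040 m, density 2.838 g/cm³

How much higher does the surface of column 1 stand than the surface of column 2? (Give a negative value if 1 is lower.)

2410 m

For any compensation level in the mantle, the mantle terms cancel and isostasy reduces to e = (Σt_1 − Σt_2) − (Σ(ρt)_1 − Σ(ρt)_2) / ρ_m.
Σt_1 = 27605 m; Σt_2 = 34040 m; Σ(ρt)_1 = 67821.9675; Σ(ρt)_2 = 96605.52 (in m·g/cm³).
e = (27605 − 34040) − (67821.9675 − 96605.52) / 3.256 = 2410 m.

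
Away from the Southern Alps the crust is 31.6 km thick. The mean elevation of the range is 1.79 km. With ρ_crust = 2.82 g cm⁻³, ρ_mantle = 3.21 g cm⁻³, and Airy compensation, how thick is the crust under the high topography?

46.3 km

Root depth r = h ρ_c / (ρ_m − ρ_c) = 1.79 km × 2.82 / 0.39 = 12.94 km.
Total thickness = T + h + r = 31.6 km + 1.79 km + 12.94 km = 46.3 km.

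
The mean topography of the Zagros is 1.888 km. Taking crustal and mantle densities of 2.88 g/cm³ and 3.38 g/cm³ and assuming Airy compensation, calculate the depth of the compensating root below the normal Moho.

Balancing pressure at the compensation depth: the weight of the topography is balanced by the buoyancy of the root, ρ_c h = (ρ_m − ρ_c) r.
r = h · ρ_c / (ρ_m − ρ_c) = 1.888 km × 2.88 / (3.38 − 2.88) = 10.9 km.

10.9 km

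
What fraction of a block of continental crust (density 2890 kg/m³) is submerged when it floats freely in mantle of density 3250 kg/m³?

Submerged fraction = ρ_obj/ρ_fluid = 2890/3250 = 0.889.

0.889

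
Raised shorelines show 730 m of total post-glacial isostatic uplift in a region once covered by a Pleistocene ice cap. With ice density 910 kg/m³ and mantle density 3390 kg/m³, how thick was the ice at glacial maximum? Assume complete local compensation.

2720 m

u = t ρ_ice/ρ_m → t = u ρ_m/ρ_ice = 730 m × 3390/910 = 2720 m.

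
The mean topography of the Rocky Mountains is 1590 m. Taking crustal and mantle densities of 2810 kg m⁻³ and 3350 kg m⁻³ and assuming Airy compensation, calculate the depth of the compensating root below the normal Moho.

Equating mass per unit area of the two columns: the weight of the topography is balanced by the buoyancy of the root, ρ_c h = (ρ_m − ρ_c) r.
r = h · ρ_c / (ρ_m − ρ_c) = 1590 m × 2810 / (3350 − 2810) = 8270 m.

8270 m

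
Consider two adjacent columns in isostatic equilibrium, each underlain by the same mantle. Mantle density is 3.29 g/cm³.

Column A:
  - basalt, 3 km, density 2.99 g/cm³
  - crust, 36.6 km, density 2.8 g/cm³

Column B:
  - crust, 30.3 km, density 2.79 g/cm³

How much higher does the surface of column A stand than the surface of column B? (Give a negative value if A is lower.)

For any compensation level in the mantle, the mantle terms cancel and isostasy reduces to e = (Σt_A − Σt_B) − (Σ(ρt)_A − Σ(ρt)_B) / ρ_m.
Σt_A = 39.6 km; Σt_B = 30.3 km; Σ(ρt)_A = 111.45; Σ(ρt)_B = 84.537 (in km·g/cm³).
e = (39.6 − 30.3) − (111.45 − 84.537) / 3.29 = 1.12 km.

1.12 km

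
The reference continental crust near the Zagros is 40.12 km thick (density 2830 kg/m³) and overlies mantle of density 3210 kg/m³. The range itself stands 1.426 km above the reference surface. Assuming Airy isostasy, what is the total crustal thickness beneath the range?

52.2 km

Root depth r = h ρ_c / (ρ_m − ρ_c) = 1.426 km × 2830 / 380 = 10.62 km.
Total thickness = T + h + r = 40.12 km + 1.426 km + 10.62 km = 52.2 km.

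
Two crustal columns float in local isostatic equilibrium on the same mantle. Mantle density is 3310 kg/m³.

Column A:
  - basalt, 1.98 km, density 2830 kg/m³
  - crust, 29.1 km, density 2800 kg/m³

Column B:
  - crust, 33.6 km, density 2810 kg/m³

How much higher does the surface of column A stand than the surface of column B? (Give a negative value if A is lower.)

For any compensation level in the mantle, the mantle terms cancel and isostasy reduces to e = (Σt_A − Σt_B) − (Σ(ρt)_A − Σ(ρt)_B) / ρ_m.
Σt_A = 31.08 km; Σt_B = 33.6 km; Σ(ρt)_A = 87083.4; Σ(ρt)_B = 94416 (in km·kg/m³).
e = (31.08 − 33.6) − (87083.4 − 94416) / 3310 = −0.305 km.

−0.305 km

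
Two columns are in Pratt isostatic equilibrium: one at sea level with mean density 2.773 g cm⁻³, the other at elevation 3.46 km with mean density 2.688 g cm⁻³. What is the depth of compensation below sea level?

ρ_ref D = ρ (D + h) → D (ρ_ref − ρ) = ρ h.
D = ρ h/(ρ_ref − ρ) = 2.688 × 3.46 km/(2.773 − 2.688) = 109 km.

109 km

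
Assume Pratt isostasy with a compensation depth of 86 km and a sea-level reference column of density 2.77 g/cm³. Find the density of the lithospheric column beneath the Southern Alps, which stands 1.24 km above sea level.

Pratt balance: ρ_ref D = ρ (D + h).
ρ = ρ_ref D/(D + h) = 2.77 × 86 km/(86 km + 1.24 km) = 2.73 g/cm³.

2.73 g/cm³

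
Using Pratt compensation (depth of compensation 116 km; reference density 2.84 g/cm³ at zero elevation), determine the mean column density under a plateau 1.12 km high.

Pratt balance: ρ_ref D = ρ (D + h).
ρ = ρ_ref D/(D + h) = 2.84 × 116 km/(116 km + 1.12 km) = 2.81 g/cm³.

2.81 g/cm³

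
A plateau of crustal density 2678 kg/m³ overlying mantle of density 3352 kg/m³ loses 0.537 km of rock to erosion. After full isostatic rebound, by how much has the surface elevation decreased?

Rebound u = e ρ_c/ρ_m = 0.537 km × 2678/3352 = 0.429 km.
Net surface drop = e − u = 0.537 km − 0.429 km = e (ρ_m − ρ_c)/ρ_m = 0.108 km.

0.108 km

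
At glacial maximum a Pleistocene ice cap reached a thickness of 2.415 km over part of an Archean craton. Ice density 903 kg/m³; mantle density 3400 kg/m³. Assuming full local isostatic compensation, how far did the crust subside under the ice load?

0.641 km

By Archimedes' principle applied to the lithosphere: the ice load ρ_ice t is balanced by mantle displaced below, ρ_m s.
s = t ρ_ice / ρ_m = 2.415 km × 903/3400 = 0.641 km.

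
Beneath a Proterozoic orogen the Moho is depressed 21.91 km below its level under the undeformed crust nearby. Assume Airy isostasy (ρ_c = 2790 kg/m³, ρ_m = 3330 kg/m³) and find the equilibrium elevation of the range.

For local isostatic compensation: ρ_c h = (ρ_m − ρ_c) r.
h = r (ρ_m − ρ_c) / ρ_c = 21.91 km × (3330 − 2790) / 2790 = 4.24 km.

4.24 km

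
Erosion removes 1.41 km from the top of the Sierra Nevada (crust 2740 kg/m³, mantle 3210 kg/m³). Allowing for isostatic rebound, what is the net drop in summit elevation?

Rebound u = e ρ_c/ρ_m = 1.41 km × 2740/3210 = 1.204 km.
Net surface drop = e − u = 1.41 km − 1.204 km = e (ρ_m − ρ_c)/ρ_m = 0.206 km.

0.206 km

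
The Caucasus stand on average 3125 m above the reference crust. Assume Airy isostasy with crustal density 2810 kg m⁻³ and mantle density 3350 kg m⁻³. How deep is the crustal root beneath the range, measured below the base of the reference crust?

16300 m

Isostatic balance requires: the weight of the topography is balanced by the buoyancy of the root, ρ_c h = (ρ_m − ρ_c) r.
r = h · ρ_c / (ρ_m − ρ_c) = 3125 m × 2810 / (3350 − 2810) = 16300 m.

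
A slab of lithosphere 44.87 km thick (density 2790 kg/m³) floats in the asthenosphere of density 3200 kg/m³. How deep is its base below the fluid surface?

39.1 km

Draft d = t ρ_obj/ρ_fluid = 44.87 km × 2790/3200 = 39.1 km.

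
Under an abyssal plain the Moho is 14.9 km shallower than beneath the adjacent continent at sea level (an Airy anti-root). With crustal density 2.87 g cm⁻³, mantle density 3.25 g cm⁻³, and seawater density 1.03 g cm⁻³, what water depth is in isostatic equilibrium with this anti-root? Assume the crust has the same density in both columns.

3.08 km

Replacing a thickness d of crust by seawater at the top must be balanced by replacing crust with mantle at the base: d (ρ_c − ρ_w) = a (ρ_m − ρ_c).
d = a (ρ_m − ρ_c)/(ρ_c − ρ_w) = 14.9 km × 0.38/1.84 = 3.08 km.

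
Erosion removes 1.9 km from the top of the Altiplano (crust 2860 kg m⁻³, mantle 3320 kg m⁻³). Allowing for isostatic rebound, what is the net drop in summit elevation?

0.263 km

Rebound u = e ρ_c/ρ_m = 1.9 km × 2860/3320 = 1.637 km.
Net surface drop = e − u = 1.9 km − 1.637 km = e (ρ_m − ρ_c)/ρ_m = 0.263 km.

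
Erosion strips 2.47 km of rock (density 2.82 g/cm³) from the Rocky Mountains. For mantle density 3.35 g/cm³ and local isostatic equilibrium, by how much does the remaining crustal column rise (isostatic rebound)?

Unloading: uplift u = e ρ_c/ρ_m = 2.47 km × 2.82/3.35 = 2.08 km.

2.08 km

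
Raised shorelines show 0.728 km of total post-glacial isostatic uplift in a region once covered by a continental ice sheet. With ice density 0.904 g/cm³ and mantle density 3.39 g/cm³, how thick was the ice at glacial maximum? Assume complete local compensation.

u = t ρ_ice/ρ_m → t = u ρ_m/ρ_ice = 0.728 km × 3.39/0.904 = 2.73 km.

2.73 km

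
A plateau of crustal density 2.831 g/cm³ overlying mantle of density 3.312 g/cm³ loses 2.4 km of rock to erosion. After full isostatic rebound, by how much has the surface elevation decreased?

0.349 km

Rebound u = e ρ_c/ρ_m = 2.4 km × 2.831/3.312 = 2.051 km.
Net surface drop = e − u = 2.4 km − 2.051 km = e (ρ_m − ρ_c)/ρ_m = 0.349 km.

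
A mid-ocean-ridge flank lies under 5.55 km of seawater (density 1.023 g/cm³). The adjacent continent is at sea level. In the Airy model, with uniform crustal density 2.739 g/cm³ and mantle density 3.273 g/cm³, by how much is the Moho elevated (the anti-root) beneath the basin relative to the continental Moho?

For local isostatic compensation: replacing crust with seawater at the top is compensated by replacing crust with mantle at the base: d (ρ_c − ρ_w) = a (ρ_m − ρ_c).
a = d (ρ_c − ρ_w)/(ρ_m − ρ_c) = 5.55 km × 1.716/0.534 = 17.8 km.

17.8 km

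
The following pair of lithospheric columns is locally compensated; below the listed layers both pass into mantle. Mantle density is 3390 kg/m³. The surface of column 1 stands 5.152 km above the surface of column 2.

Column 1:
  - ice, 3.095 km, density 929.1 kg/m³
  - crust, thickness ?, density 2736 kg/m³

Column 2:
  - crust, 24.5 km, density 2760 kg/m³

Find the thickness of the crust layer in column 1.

38.7 km

Take the compensation level at the base of the deeper column (depth z_c below the surface of column 1) and equate Σ ρ_i t_i down to z_c; mantle fills any gap and the z_c terms cancel.
Column 1: 3.095×929.1 + x×2736 + (z_c − 3.095 − x)×3390
Column 2: 5.152×0 + 24.5×2760 + (z_c − 5.152 − 24.5)×3390
The z_c×3390 term appears on both sides and cancels. Collect the known terms of each column as K = Σ(ρt)_known − 3390 × (depth of known layers): K_1 = 2875.5645 − 3390×3.095 = −7616.4855; K_2 = 67620 − 3390×(5.152 + 24.5) = −32900.28.
Balance: K_1 − x×(3390 − 2736) = K_2, so x = (K_1 − K_2)/(3390 − 2736) = 25283.8/654 = 38.7 km.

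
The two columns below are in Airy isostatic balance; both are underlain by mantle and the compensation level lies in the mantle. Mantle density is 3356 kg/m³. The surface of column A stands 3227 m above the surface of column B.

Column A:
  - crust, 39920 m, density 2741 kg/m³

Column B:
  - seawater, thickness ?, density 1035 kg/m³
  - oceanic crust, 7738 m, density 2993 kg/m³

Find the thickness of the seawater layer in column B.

4700 m

Take the compensation level at the base of the deeper column (depth z_c below the surface of column A) and equate Σ ρ_i t_i down to z_c; mantle fills any gap and the z_c terms cancel.
Column A: 39920×2741 + (z_c − 39920)×3356
Column B: 3227×0 + x×1035 + 7738×2993 + (z_c − 3227 − 7738 − x)×3356
The z_c×3356 term appears on both sides and cancels. Collect the known terms of each column as K = Σ(ρt)_known − 3356 × (depth of known layers): K_A = 109420720 − 3356×39920 = −24550800; K_B = 23159834 − 3356×(3227 + 7738) = −13638706.
Balance: K_A = K_B − x×(3356 − 1035), so x = (K_B − K_A)/(3356 − 1035) = 10912100/2321 = 4700 m.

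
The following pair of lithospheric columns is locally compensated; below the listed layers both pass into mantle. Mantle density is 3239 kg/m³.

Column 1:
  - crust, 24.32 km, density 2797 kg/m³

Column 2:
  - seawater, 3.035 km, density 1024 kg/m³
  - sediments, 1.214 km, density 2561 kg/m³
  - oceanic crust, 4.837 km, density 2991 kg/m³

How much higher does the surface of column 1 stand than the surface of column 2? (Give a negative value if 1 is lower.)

0.619 km

For any compensation level in the mantle, the mantle terms cancel and isostasy reduces to e = (Σt_1 − Σt_2) − (Σ(ρt)_1 − Σ(ρt)_2) / ρ_m.
Σt_1 = 24.32 km; Σt_2 = 9.086 km; Σ(ρt)_1 = 68023.04; Σ(ρt)_2 = 20684.361 (in km·kg/m³).
e = (24.32 − 9.086) − (68023.04 − 20684.361) / 3239 = 0.619 km.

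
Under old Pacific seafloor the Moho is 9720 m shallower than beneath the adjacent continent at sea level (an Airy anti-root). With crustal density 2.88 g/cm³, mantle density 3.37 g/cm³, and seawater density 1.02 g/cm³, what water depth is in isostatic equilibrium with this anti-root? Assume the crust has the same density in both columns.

2560 m

Replacing a thickness d of crust by seawater at the top must be balanced by replacing crust with mantle at the base: d (ρ_c − ρ_w) = a (ρ_m − ρ_c).
d = a (ρ_m − ρ_c)/(ρ_c − ρ_w) = 9720 m × 0.49/1.86 = 2560 m.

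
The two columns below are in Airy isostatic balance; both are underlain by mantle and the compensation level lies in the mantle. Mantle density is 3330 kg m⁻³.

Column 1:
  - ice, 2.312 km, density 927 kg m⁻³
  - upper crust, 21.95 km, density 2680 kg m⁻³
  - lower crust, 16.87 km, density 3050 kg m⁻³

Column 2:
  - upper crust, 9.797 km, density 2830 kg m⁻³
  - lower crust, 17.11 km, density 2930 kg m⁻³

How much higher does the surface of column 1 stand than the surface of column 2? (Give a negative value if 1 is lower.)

For any compensation level in the mantle, the mantle terms cancel and isostasy reduces to e = (Σt_1 − Σt_2) − (Σ(ρt)_1 − Σ(ρt)_2) / ρ_m.
Σt_1 = 41.132 km; Σt_2 = 26.907 km; Σ(ρt)_1 = 112422.724; Σ(ρt)_2 = 77857.81 (in km·kg m⁻³).
e = (41.132 − 26.907) − (112422.724 − 77857.81) / 3330 = 3.85 km.

3.85 km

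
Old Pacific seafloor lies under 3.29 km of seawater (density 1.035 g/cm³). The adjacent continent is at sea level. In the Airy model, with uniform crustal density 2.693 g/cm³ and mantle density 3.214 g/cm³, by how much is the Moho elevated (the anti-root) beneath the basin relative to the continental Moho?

By Archimedes' principle applied to the lithosphere: replacing crust with seawater at the top is compensated by replacing crust with mantle at the base: d (ρ_c − ρ_w) = a (ρ_m − ρ_c).
a = d (ρ_c − ρ_w)/(ρ_m − ρ_c) = 3.29 km × 1.658/0.521 = 10.5 km.

10.5 km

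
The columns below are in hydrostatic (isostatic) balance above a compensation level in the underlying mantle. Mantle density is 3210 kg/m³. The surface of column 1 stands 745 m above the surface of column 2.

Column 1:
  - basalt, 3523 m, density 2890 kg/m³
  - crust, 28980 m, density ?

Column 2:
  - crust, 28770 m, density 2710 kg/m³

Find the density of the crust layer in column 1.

2670 kg/m³

Take the compensation level at the base of the deeper column (depth z_c below the surface of column 1) and equate Σ ρ_i t_i down to z_c; mantle fills any gap and the z_c terms cancel.
Column 1: 3523×2890 + 28980×ρ + (z_c − 32503)×3210
Column 2: 745×0 + 28770×2710 + (z_c − 745 − 28770)×3210
The z_c×3210 term appears on both sides and cancels. Collect the known terms of each column as K = Σ(ρt)_known − 3210 × (depth of known layers): K_1 = 10181470 − 3210×32503 = −94153160; K_2 = 77966700 − 3210×(745 + 28770) = −16776450.
Balance: K_1 + 28980×ρ = K_2, so ρ = (K_2 − K_1)/28980 = 77376700/28980 = 2670 kg/m³.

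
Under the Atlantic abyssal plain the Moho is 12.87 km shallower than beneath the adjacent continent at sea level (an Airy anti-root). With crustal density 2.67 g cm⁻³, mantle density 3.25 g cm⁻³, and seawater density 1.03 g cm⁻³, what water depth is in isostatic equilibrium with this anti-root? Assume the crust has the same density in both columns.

4.55 km

Replacing a thickness d of crust by seawater at the top must be balanced by replacing crust with mantle at the base: d (ρ_c − ρ_w) = a (ρ_m − ρ_c).
d = a (ρ_m − ρ_c)/(ρ_c − ρ_w) = 12.87 km × 0.58/1.64 = 4.55 km.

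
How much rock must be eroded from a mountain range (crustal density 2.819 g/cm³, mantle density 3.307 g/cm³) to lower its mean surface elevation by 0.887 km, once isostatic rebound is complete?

6.01 km

Net drop Δ = e − u = e − e ρ_c/ρ_m = e (ρ_m − ρ_c)/ρ_m.
e = Δ ρ_m/(ρ_m − ρ_c) = 0.887 km × 3.307/0.488 = 6.01 km.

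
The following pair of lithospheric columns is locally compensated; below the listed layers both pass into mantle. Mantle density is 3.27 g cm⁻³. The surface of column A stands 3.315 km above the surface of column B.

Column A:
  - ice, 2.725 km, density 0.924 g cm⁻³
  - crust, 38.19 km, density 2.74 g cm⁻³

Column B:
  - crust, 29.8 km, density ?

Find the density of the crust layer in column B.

2.74 g cm⁻³

Take the compensation level at the base of the deeper column (depth z_c below the surface of column A) and equate Σ ρ_i t_i down to z_c; mantle fills any gap and the z_c terms cancel.
Column A: 2.725×0.924 + 38.19×2.74 + (z_c − 40.915)×3.27
Column B: 3.315×0 + 29.8×ρ + (z_c − 3.315 − 29.8)×3.27
The z_c×3.27 term appears on both sides and cancels. Collect the known terms of each column as K = Σ(ρt)_known − 3.27 × (depth of known layers): K_A = 107.1585 − 3.27×40.915 = −26.63355; K_B = 0 − 3.27×(3.315 + 29.8) = −108.28605.
Balance: K_A = K_B + 29.8×ρ, so ρ = (K_A − K_B)/29.8 = 81.6525/29.8 = 2.74 g cm⁻³.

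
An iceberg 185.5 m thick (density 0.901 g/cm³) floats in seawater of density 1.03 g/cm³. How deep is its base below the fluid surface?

162 m

Draft d = t ρ_obj/ρ_fluid = 185.5 m × 0.901/1.03 = 162 m.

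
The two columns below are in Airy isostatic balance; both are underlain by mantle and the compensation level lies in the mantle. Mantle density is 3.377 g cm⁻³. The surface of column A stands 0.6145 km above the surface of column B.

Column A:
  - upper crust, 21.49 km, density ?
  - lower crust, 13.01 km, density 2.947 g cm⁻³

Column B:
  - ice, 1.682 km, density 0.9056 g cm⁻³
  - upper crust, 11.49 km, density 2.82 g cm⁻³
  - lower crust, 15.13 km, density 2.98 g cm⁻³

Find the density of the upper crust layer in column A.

Take the compensation level at the base of the deeper column (depth z_c below the surface of column A) and equate Σ ρ_i t_i down to z_c; mantle fills any gap and the z_c terms cancel.
Column A: 21.49×ρ + 13.01×2.947 + (z_c − 34.5)×3.377
Column B: 0.6145×0 + 1.682×0.9056 + 11.49×2.82 + 15.13×2.98 + (z_c − 0.6145 − 28.302)×3.377
The z_c×3.377 term appears on both sides and cancels. Collect the known terms of each column as K = Σ(ρt)_known − 3.377 × (depth of known layers): K_A = 38.34047 − 3.377×34.5 = −78.16603; K_B = 79.0124192 − 3.377×(0.6145 + 28.302) = −18.6386013.
Balance: K_A + 21.49×ρ = K_B, so ρ = (K_B − K_A)/21.49 = 59.5274/21.49 = 2.77 g cm⁻³.

2.77 g cm⁻³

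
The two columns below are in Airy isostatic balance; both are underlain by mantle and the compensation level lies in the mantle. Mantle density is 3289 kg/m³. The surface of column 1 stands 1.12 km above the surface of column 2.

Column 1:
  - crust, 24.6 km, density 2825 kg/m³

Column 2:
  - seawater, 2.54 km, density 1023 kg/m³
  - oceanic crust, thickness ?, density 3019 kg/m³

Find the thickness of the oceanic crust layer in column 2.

7.32 km

Take the compensation level at the base of the deeper column (depth z_c below the surface of column 1) and equate Σ ρ_i t_i down to z_c; mantle fills any gap and the z_c terms cancel.
Column 1: 24.6×2825 + (z_c − 24.6)×3289
Column 2: 1.12×0 + 2.54×1023 + x×3019 + (z_c − 1.12 − 2.54 − x)×3289
The z_c×3289 term appears on both sides and cancels. Collect the known terms of each column as K = Σ(ρt)_known − 3289 × (depth of known layers): K_1 = 69495 − 3289×24.6 = −11414.4; K_2 = 2598.42 − 3289×(1.12 + 2.54) = −9439.32.
Balance: K_1 = K_2 − x×(3289 − 3019), so x = (K_2 − K_1)/(3289 − 3019) = 1975.08/270 = 7.32 km.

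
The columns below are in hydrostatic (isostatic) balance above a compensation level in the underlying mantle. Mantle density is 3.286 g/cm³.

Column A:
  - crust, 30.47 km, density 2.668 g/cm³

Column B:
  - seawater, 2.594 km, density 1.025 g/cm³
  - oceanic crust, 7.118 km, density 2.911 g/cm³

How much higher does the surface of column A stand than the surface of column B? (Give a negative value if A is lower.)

3.13 km

For any compensation level in the mantle, the mantle terms cancel and isostasy reduces to e = (Σt_A − Σt_B) − (Σ(ρt)_A − Σ(ρt)_B) / ρ_m.
Σt_A = 30.47 km; Σt_B = 9.712 km; Σ(ρt)_A = 81.29396; Σ(ρt)_B = 23.379348 (in km·g/cm³).
e = (30.47 − 9.712) − (81.29396 − 23.379348) / 3.286 = 3.13 km.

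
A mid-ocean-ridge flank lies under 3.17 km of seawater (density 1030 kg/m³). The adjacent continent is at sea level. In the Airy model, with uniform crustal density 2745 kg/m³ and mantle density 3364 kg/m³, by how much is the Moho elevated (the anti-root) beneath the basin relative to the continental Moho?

8.78 km

Equating mass per unit area of the two columns: replacing crust with seawater at the top is compensated by replacing crust with mantle at the base: d (ρ_c − ρ_w) = a (ρ_m − ρ_c).
a = d (ρ_c − ρ_w)/(ρ_m − ρ_c) = 3.17 km × 1715/619 = 8.78 km.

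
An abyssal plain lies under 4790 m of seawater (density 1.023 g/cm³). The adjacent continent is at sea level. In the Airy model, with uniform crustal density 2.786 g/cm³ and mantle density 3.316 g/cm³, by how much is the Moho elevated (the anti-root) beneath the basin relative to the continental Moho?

15900 m

Equating mass per unit area of the two columns: replacing crust with seawater at the top is compensated by replacing crust with mantle at the base: d (ρ_c − ρ_w) = a (ρ_m − ρ_c).
a = d (ρ_c − ρ_w)/(ρ_m − ρ_c) = 4790 m × 1.763/0.53 = 15900 m.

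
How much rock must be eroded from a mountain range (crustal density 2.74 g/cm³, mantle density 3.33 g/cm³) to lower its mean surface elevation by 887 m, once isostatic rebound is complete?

Net drop Δ = e − u = e − e ρ_c/ρ_m = e (ρ_m − ρ_c)/ρ_m.
e = Δ ρ_m/(ρ_m − ρ_c) = 887 m × 3.33/0.59 = 5010 m.

5010 m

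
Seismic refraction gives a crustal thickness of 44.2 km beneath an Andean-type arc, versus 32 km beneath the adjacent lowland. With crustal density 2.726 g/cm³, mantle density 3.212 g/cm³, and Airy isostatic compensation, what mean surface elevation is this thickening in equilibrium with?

1.85 km

Excess crust Δ = 44.2 km − 32 km = 12.2 km, split between elevation h and root r with h + r = Δ.
Airy balance ρ_c h = (ρ_m − ρ_c) r gives r = h ρ_c/(ρ_m − ρ_c), so h (1 + ρ_c/(ρ_m − ρ_c)) = Δ, i.e. h = Δ (ρ_m − ρ_c)/ρ_m.
h = 12.2 km × 0.486/3.212 = 1.85 km.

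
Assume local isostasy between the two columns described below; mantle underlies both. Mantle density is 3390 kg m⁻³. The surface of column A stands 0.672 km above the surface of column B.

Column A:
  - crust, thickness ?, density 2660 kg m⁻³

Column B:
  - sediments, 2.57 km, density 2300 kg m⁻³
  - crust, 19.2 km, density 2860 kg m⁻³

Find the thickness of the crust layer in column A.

Take the compensation level at the base of the deeper column (depth z_c below the surface of column A) and equate Σ ρ_i t_i down to z_c; mantle fills any gap and the z_c terms cancel.
Column A: x×2660 + (z_c − 0 − x)×3390
Column B: 0.672×0 + 2.57×2300 + 19.2×2860 + (z_c − 0.672 − 21.77)×3390
The z_c×3390 term appears on both sides and cancels. Collect the known terms of each column as K = Σ(ρt)_known − 3390 × (depth of known layers): K_A = 0 − 3390×0 = 0; K_B = 60823 − 3390×(0.672 + 21.77) = −15255.38.
Balance: K_A − x×(3390 − 2660) = K_B, so x = (K_A − K_B)/(3390 − 2660) = 15255.4/730 = 20.9 km.

20.9 km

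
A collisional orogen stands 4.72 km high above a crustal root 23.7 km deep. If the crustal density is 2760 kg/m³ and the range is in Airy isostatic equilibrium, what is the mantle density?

Airy balance: ρ_c h = (ρ_m − ρ_c) r → ρ_m = ρ_c (1 + h/r).
ρ_m = 2760 × (1 + 4.72 km/23.7 km) = 3310 kg/m³.

3310 kg/m³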